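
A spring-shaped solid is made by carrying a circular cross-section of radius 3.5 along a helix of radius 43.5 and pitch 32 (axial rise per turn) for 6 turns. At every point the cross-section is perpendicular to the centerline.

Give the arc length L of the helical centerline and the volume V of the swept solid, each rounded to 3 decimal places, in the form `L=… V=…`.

L=1651.113 V=63542.265

2πR = 2π·43.5 = 273.318561
per-turn = √(273.318561² + 32²) = √(74703.0357 + 1024) = √75727.0357 = 275.185457
L = 6 × 275.185457 = 1651.112742
V = π·3.5² × L = 38.484510 × 1651.112742 = 63542.264828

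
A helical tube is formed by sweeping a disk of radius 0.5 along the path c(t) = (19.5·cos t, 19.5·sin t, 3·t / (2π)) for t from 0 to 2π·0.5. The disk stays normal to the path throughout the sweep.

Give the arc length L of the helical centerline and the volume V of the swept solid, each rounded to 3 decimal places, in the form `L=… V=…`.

L=61.279 V=48.129

2πR = 2π·19.5 = 122.522113
per-turn = √(122.522113² + 3²) = √(15011.6683 + 9) = √15020.6683 = 122.558836
L = 0.5 × 122.558836 = 61.279418
V = π·0.5² × L = 0.785398 × 61.279418 = 48.128742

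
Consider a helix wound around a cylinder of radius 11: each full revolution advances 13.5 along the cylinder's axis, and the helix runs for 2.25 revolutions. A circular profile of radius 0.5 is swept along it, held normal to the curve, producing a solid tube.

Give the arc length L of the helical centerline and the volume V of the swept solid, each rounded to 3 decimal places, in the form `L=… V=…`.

L=158.448 V=124.444

2πR = 2π·11 = 69.115038
per-turn = √(69.115038² + 13.5²) = √(4776.8885 + 182.25) = √4959.1385 = 70.421151
L = 2.25 × 70.421151 = 158.447590
V = π·0.5² × L = 0.785398 × 158.447590 = 124.444446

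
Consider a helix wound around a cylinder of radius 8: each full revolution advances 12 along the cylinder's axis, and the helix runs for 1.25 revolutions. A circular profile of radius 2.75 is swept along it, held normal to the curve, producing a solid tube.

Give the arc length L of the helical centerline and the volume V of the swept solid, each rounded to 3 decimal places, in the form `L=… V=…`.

2πR = 2π·8 = 50.265482
per-turn = √(50.265482² + 12²) = √(2526.6187 + 144) = √2670.6187 = 51.678029
L = 1.25 × 51.678029 = 64.597537
V = π·2.75² × L = 23.758294 × 64.597537 = 1534.727300

L=64.598 V=1534.727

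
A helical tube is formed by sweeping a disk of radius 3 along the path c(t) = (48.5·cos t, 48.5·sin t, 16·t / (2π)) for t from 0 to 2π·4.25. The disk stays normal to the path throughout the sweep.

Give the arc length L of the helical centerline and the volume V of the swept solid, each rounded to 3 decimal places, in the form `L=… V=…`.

L=1296.906 V=36669.139

2πR = 2π·48.5 = 304.734487
per-turn = √(304.734487² + 16²) = √(92863.1078 + 256) = √93119.1078 = 305.154236
L = 4.25 × 305.154236 = 1296.905503
V = π·3² × L = 28.274334 × 1296.905503 = 36669.139218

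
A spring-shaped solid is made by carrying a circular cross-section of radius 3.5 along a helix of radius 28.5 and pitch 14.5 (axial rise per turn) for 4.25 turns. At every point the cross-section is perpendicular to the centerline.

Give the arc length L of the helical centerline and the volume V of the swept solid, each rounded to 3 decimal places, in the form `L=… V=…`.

L=763.542 V=29384.530

2πR = 2π·28.5 = 179.070781
per-turn = √(179.070781² + 14.5²) = √(32066.3447 + 210.25) = √32276.5947 = 179.656880
L = 4.25 × 179.656880 = 763.541742
V = π·3.5² × L = 38.484510 × 763.541742 = 29384.529810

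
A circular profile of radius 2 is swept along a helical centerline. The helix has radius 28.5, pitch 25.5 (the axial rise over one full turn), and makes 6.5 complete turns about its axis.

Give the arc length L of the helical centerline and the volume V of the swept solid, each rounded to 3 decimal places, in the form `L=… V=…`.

L=1175.702 V=14774.312

2πR = 2π·28.5 = 179.070781
per-turn = √(179.070781² + 25.5²) = √(32066.3447 + 650.25) = √32716.5947 = 180.877292
L = 6.5 × 180.877292 = 1175.702397
V = π·2² × L = 12.566371 × 1175.702397 = 14774.312051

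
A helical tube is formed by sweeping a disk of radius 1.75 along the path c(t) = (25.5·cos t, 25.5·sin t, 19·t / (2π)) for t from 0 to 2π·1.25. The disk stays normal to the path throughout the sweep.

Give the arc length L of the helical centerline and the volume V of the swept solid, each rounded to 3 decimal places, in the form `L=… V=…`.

2πR = 2π·25.5 = 160.221225
per-turn = √(160.221225² + 19²) = √(25670.8410 + 361) = √26031.8410 = 161.343860
L = 1.25 × 161.343860 = 201.679825
V = π·1.75² × L = 9.621128 × 201.679825 = 1940.387307

L=201.680 V=1940.387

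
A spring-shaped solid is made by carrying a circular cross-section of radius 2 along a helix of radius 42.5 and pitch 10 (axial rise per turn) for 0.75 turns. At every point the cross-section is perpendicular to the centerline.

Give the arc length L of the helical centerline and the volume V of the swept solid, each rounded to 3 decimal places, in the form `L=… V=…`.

2πR = 2π·42.5 = 267.035376
per-turn = √(267.035376² + 10²) = √(71307.8918 + 100) = √71407.8918 = 267.222551
L = 0.75 × 267.222551 = 200.416913
V = π·2² × L = 12.566371 × 200.416913 = 2518.513210

L=200.417 V=2518.513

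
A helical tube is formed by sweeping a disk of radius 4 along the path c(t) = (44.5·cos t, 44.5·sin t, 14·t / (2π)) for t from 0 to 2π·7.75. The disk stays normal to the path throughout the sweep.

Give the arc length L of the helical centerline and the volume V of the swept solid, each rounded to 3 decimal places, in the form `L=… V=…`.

L=2169.628 V=109057.408

2πR = 2π·44.5 = 279.601746
per-turn = √(279.601746² + 14²) = √(78177.1365 + 196) = √78373.1365 = 279.952025
L = 7.75 × 279.952025 = 2169.628196
V = π·4² × L = 50.265482 × 2169.628196 = 109057.408023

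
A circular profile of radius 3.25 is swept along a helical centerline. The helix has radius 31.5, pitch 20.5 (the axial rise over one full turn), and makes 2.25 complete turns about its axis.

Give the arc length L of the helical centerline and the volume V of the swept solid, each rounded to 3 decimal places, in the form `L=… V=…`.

2πR = 2π·31.5 = 197.920337
per-turn = √(197.920337² + 20.5²) = √(39172.4599 + 420.25) = √39592.7099 = 198.979169
L = 2.25 × 198.979169 = 447.703131
V = π·3.25² × L = 33.183072 × 447.703131 = 14856.165419

L=447.703 V=14856.165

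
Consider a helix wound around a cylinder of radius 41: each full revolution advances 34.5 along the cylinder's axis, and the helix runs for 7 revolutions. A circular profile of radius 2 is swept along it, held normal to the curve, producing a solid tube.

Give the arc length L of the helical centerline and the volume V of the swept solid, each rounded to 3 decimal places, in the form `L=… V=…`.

L=1819.374 V=22862.922

2πR = 2π·41 = 257.610598
per-turn = √(257.610598² + 34.5²) = √(66363.2200 + 1190.25) = √67553.4700 = 259.910504
L = 7 × 259.910504 = 1819.373527
V = π·2² × L = 12.566371 × 1819.373527 = 22862.922022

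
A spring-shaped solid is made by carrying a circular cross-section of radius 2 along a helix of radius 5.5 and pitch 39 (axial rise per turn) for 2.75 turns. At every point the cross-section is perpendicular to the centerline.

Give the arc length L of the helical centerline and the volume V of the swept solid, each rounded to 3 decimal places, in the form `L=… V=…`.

2πR = 2π·5.5 = 34.557519
per-turn = √(34.557519² + 39²) = √(1194.2221 + 1521) = √2715.2221 = 52.107793
L = 2.75 × 52.107793 = 143.296432
V = π·2² × L = 12.566371 × 143.296432 = 1800.716070

L=143.296 V=1800.716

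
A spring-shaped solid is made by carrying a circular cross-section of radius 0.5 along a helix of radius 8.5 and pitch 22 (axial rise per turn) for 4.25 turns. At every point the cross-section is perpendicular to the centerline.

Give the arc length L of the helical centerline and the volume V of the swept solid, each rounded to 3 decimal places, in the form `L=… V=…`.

L=245.484 V=192.802

2πR = 2π·8.5 = 53.407075
per-turn = √(53.407075² + 22²) = √(2852.3157 + 484) = √3336.3157 = 57.760849
L = 4.25 × 57.760849 = 245.483608
V = π·0.5² × L = 0.785398 × 245.483608 = 192.802375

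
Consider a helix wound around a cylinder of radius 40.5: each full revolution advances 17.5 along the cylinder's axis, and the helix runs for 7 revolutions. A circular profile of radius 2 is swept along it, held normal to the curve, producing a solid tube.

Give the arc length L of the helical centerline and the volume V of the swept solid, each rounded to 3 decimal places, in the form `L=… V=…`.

L=1785.490 V=22437.132

2πR = 2π·40.5 = 254.469005
per-turn = √(254.469005² + 17.5²) = √(64754.4745 + 306.25) = √65060.7245 = 255.070038
L = 7 × 255.070038 = 1785.490269
V = π·2² × L = 12.566371 × 1785.490269 = 22437.132444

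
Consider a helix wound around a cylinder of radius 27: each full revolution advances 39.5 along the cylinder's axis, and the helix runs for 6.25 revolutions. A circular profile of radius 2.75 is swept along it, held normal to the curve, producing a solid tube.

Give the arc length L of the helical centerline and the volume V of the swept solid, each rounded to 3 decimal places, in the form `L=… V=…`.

2πR = 2π·27 = 169.646003
per-turn = √(169.646003² + 39.5²) = √(28779.7664 + 1560.25) = √30340.0164 = 174.183858
L = 6.25 × 174.183858 = 1088.649113
V = π·2.75² × L = 23.758294 × 1088.649113 = 25864.446179

L=1088.649 V=25864.446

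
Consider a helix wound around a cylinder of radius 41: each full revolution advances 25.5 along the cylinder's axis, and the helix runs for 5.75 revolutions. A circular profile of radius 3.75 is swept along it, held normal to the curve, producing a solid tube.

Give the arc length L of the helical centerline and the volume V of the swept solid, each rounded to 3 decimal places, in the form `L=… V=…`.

L=1488.500 V=65759.925

2πR = 2π·41 = 257.610598
per-turn = √(257.610598² + 25.5²) = √(66363.2200 + 650.25) = √67013.4700 = 258.869600
L = 5.75 × 258.869600 = 1488.500202
V = π·3.75² × L = 44.178647 × 1488.500202 = 65759.924528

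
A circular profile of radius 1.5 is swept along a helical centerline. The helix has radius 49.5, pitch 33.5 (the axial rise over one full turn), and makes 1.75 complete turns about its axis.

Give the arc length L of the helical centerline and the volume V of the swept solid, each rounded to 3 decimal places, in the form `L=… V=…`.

L=547.429 V=3869.548

2πR = 2π·49.5 = 311.017673
per-turn = √(311.017673² + 33.5²) = √(96731.9927 + 1122.25) = √97854.2427 = 312.816628
L = 1.75 × 312.816628 = 547.429099
V = π·1.5² × L = 7.068583 × 547.429099 = 3869.548280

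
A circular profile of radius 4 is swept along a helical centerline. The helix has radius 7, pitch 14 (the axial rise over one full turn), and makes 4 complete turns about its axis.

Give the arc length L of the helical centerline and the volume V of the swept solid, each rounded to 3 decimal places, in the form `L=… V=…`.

2πR = 2π·7 = 43.982297
per-turn = √(43.982297² + 14²) = √(1934.4425 + 196) = √2130.4425 = 46.156716
L = 4 × 46.156716 = 184.626865
V = π·4² × L = 50.265482 × 184.626865 = 9280.358460

L=184.627 V=9280.358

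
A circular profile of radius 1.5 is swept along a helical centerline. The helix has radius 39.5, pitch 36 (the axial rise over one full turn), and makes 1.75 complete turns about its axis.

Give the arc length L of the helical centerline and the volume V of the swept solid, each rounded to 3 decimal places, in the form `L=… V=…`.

2πR = 2π·39.5 = 248.185820
per-turn = √(248.185820² + 36²) = √(61596.2011 + 1296) = √62892.2011 = 250.783175
L = 1.75 × 250.783175 = 438.870557
V = π·1.5² × L = 7.068583 × 438.870557 = 3102.193165

L=438.871 V=3102.193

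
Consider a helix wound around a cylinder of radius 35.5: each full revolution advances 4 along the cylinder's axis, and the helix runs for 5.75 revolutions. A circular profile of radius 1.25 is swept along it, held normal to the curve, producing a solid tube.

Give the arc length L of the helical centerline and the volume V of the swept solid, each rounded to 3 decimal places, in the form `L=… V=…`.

2πR = 2π·35.5 = 223.053078
per-turn = √(223.053078² + 4²) = √(49752.6758 + 16) = √49768.6758 = 223.088941
L = 5.75 × 223.088941 = 1282.761413
V = π·1.25² × L = 4.908739 × 1282.761413 = 6296.740362

L=1282.761 V=6296.740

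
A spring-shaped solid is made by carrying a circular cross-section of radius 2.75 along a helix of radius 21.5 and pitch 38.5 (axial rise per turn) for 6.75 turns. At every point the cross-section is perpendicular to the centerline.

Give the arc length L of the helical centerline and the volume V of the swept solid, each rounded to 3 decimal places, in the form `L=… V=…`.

2πR = 2π·21.5 = 135.088484
per-turn = √(135.088484² + 38.5²) = √(18248.8985 + 1482.25) = √19731.1485 = 140.467607
L = 6.75 × 140.467607 = 948.156345
V = π·2.75² × L = 23.758294 × 948.156345 = 22526.577631

L=948.156 V=22526.578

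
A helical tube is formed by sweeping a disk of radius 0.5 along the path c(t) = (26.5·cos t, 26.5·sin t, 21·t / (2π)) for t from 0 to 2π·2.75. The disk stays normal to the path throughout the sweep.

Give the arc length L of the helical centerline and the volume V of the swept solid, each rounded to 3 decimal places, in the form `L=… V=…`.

2πR = 2π·26.5 = 166.504411
per-turn = √(166.504411² + 21²) = √(27723.7188 + 441) = √28164.7188 = 167.823475
L = 2.75 × 167.823475 = 461.514556
V = π·0.5² × L = 0.785398 × 461.514556 = 362.472685

L=461.515 V=362.473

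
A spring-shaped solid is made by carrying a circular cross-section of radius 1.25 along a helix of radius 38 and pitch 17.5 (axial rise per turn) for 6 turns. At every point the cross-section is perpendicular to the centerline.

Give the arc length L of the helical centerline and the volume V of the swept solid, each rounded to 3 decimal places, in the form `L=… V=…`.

2πR = 2π·38 = 238.761042
per-turn = √(238.761042² + 17.5²) = √(57006.8350 + 306.25) = √57313.0850 = 239.401514
L = 6 × 239.401514 = 1436.409085
V = π·1.25² × L = 4.908739 × 1436.409085 = 7050.956610

L=1436.409 V=7050.957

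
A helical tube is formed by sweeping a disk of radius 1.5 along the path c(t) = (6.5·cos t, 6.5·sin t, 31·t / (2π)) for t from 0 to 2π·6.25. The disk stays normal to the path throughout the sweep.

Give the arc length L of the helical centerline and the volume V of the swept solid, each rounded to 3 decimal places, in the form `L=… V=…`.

2πR = 2π·6.5 = 40.840704
per-turn = √(40.840704² + 31²) = √(1667.9631 + 961) = √2628.9631 = 51.273416
L = 6.25 × 51.273416 = 320.458847
V = π·1.5² × L = 7.068583 × 320.458847 = 2265.190111

L=320.459 V=2265.190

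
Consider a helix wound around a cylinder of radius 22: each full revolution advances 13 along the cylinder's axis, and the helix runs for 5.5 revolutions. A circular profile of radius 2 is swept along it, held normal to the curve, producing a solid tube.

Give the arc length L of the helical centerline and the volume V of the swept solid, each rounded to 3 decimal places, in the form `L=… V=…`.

2πR = 2π·22 = 138.230077
per-turn = √(138.230077² + 13²) = √(19107.5541 + 169) = √19276.5541 = 138.840031
L = 5.5 × 138.840031 = 763.620169
V = π·2² × L = 12.566371 × 763.620169 = 9595.934049

L=763.620 V=9595.934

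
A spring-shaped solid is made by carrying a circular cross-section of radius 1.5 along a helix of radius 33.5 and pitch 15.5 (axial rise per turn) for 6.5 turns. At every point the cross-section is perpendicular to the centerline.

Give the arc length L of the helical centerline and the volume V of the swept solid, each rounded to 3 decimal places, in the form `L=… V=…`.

2πR = 2π·33.5 = 210.486708
per-turn = √(210.486708² + 15.5²) = √(44304.6542 + 240.25) = √44544.9042 = 211.056637
L = 6.5 × 211.056637 = 1371.868143
V = π·1.5² × L = 7.068583 × 1371.868143 = 9697.164476

L=1371.868 V=9697.164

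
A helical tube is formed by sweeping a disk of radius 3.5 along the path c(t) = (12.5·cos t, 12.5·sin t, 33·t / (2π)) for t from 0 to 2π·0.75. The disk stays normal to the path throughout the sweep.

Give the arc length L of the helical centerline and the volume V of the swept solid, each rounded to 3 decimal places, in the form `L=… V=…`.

L=63.893 V=2458.900

2πR = 2π·12.5 = 78.539816
per-turn = √(78.539816² + 33²) = √(6168.5028 + 1089) = √7257.5028 = 85.190978
L = 0.75 × 85.190978 = 63.893234
V = π·3.5² × L = 38.484510 × 63.893234 = 2458.899787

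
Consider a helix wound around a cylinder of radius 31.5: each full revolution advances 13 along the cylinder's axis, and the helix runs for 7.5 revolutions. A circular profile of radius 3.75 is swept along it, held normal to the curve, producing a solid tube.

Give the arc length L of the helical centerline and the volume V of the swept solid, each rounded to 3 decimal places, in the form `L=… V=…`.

L=1487.601 V=65720.205

2πR = 2π·31.5 = 197.920337
per-turn = √(197.920337² + 13²) = √(39172.4599 + 169) = √39341.4599 = 198.346817
L = 7.5 × 198.346817 = 1487.601129
V = π·3.75² × L = 44.178647 × 1487.601129 = 65720.204674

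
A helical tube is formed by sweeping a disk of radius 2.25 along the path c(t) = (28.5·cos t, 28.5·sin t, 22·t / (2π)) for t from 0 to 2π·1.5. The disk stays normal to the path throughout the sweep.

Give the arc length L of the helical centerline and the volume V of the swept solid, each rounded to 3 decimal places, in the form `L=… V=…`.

L=270.626 V=4304.116

2πR = 2π·28.5 = 179.070781
per-turn = √(179.070781² + 22²) = √(32066.3447 + 484) = √32550.3447 = 180.417141
L = 1.5 × 180.417141 = 270.625711
V = π·2.25² × L = 15.904313 × 270.625711 = 4304.115965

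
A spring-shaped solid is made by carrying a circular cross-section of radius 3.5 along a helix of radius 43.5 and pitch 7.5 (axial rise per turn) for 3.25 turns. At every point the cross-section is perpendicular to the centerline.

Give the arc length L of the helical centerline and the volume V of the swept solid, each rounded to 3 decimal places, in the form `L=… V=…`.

2πR = 2π·43.5 = 273.318561
per-turn = √(273.318561² + 7.5²) = √(74703.0357 + 56.25) = √74759.2857 = 273.421443
L = 3.25 × 273.421443 = 888.619691
V = π·3.5² × L = 38.484510 × 888.619691 = 34198.093392

L=888.620 V=34198.093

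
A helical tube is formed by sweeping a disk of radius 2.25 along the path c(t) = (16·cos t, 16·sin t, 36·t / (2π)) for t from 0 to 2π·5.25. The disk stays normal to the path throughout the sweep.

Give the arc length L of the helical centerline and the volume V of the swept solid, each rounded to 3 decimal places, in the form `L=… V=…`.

L=560.607 V=8916.076

2πR = 2π·16 = 100.530965
per-turn = √(100.530965² + 36²) = √(10106.4749 + 1296) = √11402.4749 = 106.782372
L = 5.25 × 106.782372 = 560.607451
V = π·2.25² × L = 15.904313 × 560.607451 = 8916.076271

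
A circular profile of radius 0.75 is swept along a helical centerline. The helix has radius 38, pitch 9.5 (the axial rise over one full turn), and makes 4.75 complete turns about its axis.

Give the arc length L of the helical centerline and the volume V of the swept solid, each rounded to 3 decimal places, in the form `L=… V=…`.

2πR = 2π·38 = 238.761042
per-turn = √(238.761042² + 9.5²) = √(57006.8350 + 90.25) = √57097.0850 = 238.949963
L = 4.75 × 238.949963 = 1135.012326
V = π·0.75² × L = 1.767146 × 1135.012326 = 2005.732342

L=1135.012 V=2005.732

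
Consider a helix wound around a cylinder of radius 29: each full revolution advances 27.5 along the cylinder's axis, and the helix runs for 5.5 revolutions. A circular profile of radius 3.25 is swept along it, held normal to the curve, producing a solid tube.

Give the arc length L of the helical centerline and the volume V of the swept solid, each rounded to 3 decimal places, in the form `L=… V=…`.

L=1013.517 V=33631.619

2πR = 2π·29 = 182.212374
per-turn = √(182.212374² + 27.5²) = √(33201.3492 + 756.25) = √33957.5992 = 184.275878
L = 5.5 × 184.275878 = 1013.517329
V = π·3.25² × L = 33.183072 × 1013.517329 = 33631.618907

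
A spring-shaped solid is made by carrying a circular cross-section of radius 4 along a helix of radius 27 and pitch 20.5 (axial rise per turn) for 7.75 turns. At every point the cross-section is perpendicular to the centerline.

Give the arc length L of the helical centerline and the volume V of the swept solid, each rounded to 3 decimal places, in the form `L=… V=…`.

L=1324.321 V=66567.632

2πR = 2π·27 = 169.646003
per-turn = √(169.646003² + 20.5²) = √(28779.7664 + 420.25) = √29200.0164 = 170.880123
L = 7.75 × 170.880123 = 1324.320953
V = π·4² × L = 50.265482 × 1324.320953 = 66567.631640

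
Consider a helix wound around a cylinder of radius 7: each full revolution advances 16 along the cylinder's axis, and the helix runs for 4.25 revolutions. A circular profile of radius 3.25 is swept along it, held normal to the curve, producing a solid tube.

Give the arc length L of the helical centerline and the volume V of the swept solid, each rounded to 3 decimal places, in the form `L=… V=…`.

L=198.909 V=6600.418

2πR = 2π·7 = 43.982297
per-turn = √(43.982297² + 16²) = √(1934.4425 + 256) = √2190.4425 = 46.802163
L = 4.25 × 46.802163 = 198.909193
V = π·3.25² × L = 33.183072 × 198.909193 = 6600.418146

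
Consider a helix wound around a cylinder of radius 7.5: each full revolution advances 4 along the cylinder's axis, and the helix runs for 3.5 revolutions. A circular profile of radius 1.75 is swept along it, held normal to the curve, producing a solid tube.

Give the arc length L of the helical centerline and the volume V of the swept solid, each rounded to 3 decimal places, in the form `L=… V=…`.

2πR = 2π·7.5 = 47.123890
per-turn = √(47.123890² + 4²) = √(2220.6610 + 16) = √2236.6610 = 47.293350
L = 3.5 × 47.293350 = 165.526726
V = π·1.75² × L = 9.621128 × 165.526726 = 1592.553739

L=165.527 V=1592.554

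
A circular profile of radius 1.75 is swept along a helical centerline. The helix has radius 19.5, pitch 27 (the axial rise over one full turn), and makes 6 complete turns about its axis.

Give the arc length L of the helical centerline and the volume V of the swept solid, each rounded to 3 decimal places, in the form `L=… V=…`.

L=752.771 V=7242.505

2πR = 2π·19.5 = 122.522113
per-turn = √(122.522113² + 27²) = √(15011.6683 + 729) = √15740.6683 = 125.461820
L = 6 × 125.461820 = 752.770920
V = π·1.75² × L = 9.621128 × 752.770920 = 7242.505005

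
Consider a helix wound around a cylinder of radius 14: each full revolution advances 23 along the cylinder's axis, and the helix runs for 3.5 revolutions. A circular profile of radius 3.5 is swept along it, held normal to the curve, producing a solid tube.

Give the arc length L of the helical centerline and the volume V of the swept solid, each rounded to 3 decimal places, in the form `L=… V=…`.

2πR = 2π·14 = 87.964594
per-turn = √(87.964594² + 23²) = √(7737.7699 + 529) = √8266.7699 = 90.921779
L = 3.5 × 90.921779 = 318.226226
V = π·3.5² × L = 38.484510 × 318.226226 = 12246.780364

L=318.226 V=12246.780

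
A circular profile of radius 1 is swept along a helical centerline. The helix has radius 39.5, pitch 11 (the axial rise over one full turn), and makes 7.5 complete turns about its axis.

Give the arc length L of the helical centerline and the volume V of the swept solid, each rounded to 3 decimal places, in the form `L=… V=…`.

L=1863.221 V=5853.481

2πR = 2π·39.5 = 248.185820
per-turn = √(248.185820² + 11²) = √(61596.2011 + 121) = √61717.2011 = 248.429469
L = 7.5 × 248.429469 = 1863.221017
V = π·1² × L = 3.141593 × 1863.221017 = 5853.481461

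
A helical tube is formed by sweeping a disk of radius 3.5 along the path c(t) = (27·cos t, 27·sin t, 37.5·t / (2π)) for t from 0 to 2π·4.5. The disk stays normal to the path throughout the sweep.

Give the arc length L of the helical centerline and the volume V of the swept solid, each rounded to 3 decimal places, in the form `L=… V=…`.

2πR = 2π·27 = 169.646003
per-turn = √(169.646003² + 37.5²) = √(28779.7664 + 1406.25) = √30186.0164 = 173.741234
L = 4.5 × 173.741234 = 781.835554
V = π·3.5² × L = 38.484510 × 781.835554 = 30088.558184

L=781.836 V=30088.558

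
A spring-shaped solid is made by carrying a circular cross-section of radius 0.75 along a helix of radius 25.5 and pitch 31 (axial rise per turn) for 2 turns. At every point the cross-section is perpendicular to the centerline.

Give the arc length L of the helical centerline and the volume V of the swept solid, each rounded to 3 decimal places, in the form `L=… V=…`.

L=326.385 V=576.770

2πR = 2π·25.5 = 160.221225
per-turn = √(160.221225² + 31²) = √(25670.8410 + 961) = √26631.8410 = 163.192650
L = 2 × 163.192650 = 326.385300
V = π·0.75² × L = 1.767146 × 326.385300 = 576.770435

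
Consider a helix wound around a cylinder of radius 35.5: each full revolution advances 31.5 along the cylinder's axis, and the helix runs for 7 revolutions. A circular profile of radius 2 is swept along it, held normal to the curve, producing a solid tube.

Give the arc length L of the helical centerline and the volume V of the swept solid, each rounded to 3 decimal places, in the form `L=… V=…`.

L=1576.864 V=19815.463

2πR = 2π·35.5 = 223.053078
per-turn = √(223.053078² + 31.5²) = √(49752.6758 + 992.25) = √50744.9258 = 225.266344
L = 7 × 225.266344 = 1576.864409
V = π·2² × L = 12.566371 × 1576.864409 = 19815.462569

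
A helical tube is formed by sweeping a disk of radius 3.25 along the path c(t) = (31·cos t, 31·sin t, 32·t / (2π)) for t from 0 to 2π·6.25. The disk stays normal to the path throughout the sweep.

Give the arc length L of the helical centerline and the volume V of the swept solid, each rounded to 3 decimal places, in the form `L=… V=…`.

2πR = 2π·31 = 194.778745
per-turn = √(194.778745² + 32²) = √(37938.7593 + 1024) = √38962.7593 = 197.389866
L = 6.25 × 197.389866 = 1233.686664
V = π·3.25² × L = 33.183072 × 1233.686664 = 40937.513907

L=1233.687 V=40937.514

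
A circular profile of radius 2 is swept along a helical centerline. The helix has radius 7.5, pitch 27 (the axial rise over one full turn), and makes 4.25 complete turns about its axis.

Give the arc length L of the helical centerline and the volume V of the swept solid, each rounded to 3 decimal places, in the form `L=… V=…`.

2πR = 2π·7.5 = 47.123890
per-turn = √(47.123890² + 27²) = √(2220.6610 + 729) = √2949.6610 = 54.310782
L = 4.25 × 54.310782 = 230.820821
V = π·2² × L = 12.566371 × 230.820821 = 2900.579988

L=230.821 V=2900.580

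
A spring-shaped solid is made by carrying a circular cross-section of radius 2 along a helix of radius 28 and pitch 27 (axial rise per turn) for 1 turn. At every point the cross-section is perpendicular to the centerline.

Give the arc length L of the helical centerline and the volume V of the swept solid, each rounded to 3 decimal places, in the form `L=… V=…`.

L=177.989 V=2236.676

2πR = 2π·28 = 175.929189
per-turn = √(175.929189² + 27²) = √(30951.0794 + 729) = √31680.0794 = 177.988987
L = 1 × 177.988987 = 177.988987
V = π·2² × L = 12.566371 × 177.988987 = 2236.675573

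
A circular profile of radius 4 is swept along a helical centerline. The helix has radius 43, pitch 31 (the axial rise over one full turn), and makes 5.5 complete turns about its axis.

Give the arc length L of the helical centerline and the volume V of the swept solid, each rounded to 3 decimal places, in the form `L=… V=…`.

L=1495.723 V=75183.233

2πR = 2π·43 = 270.176968
per-turn = √(270.176968² + 31²) = √(72995.5942 + 961) = √73956.5942 = 271.949617
L = 5.5 × 271.949617 = 1495.722893
V = π·4² × L = 50.265482 × 1495.722893 = 75183.232846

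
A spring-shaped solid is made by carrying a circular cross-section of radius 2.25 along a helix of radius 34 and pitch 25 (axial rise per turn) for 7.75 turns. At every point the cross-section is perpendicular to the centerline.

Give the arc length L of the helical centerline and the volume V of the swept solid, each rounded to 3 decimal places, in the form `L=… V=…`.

2πR = 2π·34 = 213.628300
per-turn = √(213.628300² + 25²) = √(45637.0508 + 625) = √46262.0508 = 215.086147
L = 7.75 × 215.086147 = 1666.917641
V = π·2.25² × L = 15.904313 × 1666.917641 = 26511.179595

L=1666.918 V=26511.180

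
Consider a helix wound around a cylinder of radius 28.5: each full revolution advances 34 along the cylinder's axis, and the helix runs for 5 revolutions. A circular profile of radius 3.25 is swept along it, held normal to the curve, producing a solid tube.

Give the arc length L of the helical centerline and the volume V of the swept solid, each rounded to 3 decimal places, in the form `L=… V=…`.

2πR = 2π·28.5 = 179.070781
per-turn = √(179.070781² + 34²) = √(32066.3447 + 1156) = √33222.3447 = 182.269978
L = 5 × 182.269978 = 911.349888
V = π·3.25² × L = 33.183072 × 911.349888 = 30241.389302

L=911.350 V=30241.389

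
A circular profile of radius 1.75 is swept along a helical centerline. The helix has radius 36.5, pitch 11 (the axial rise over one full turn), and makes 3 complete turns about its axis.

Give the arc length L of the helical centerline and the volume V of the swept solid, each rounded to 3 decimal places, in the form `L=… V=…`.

2πR = 2π·36.5 = 229.336264
per-turn = √(229.336264² + 11²) = √(52595.1219 + 121) = √52716.1219 = 229.599917
L = 3 × 229.599917 = 688.799751
V = π·1.75² × L = 9.621128 × 688.799751 = 6627.030225

L=688.800 V=6627.030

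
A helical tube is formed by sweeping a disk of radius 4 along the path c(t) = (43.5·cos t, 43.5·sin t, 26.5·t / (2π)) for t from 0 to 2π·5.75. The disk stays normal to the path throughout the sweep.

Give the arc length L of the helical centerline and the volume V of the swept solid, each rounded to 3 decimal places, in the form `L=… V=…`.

L=1578.951 V=79366.750

2πR = 2π·43.5 = 273.318561
per-turn = √(273.318561² + 26.5²) = √(74703.0357 + 702.25) = √75405.2857 = 274.600229
L = 5.75 × 274.600229 = 1578.951316
V = π·4² × L = 50.265482 × 1578.951316 = 79366.749684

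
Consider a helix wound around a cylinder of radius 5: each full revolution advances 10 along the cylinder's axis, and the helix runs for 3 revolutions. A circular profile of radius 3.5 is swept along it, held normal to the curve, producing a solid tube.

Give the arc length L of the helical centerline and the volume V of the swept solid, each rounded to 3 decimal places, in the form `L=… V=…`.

L=98.907 V=3806.397

2πR = 2π·5 = 31.415927
per-turn = √(31.415927² + 10²) = √(986.9604 + 100) = √1086.9604 = 32.969083
L = 3 × 32.969083 = 98.907249
V = π·3.5² × L = 38.484510 × 98.907249 = 3806.397025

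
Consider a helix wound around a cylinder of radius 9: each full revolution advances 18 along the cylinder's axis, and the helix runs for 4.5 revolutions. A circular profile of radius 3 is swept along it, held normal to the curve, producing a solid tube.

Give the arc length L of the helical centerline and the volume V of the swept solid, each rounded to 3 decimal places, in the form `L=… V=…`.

L=267.050 V=7550.649

2πR = 2π·9 = 56.548668
per-turn = √(56.548668² + 18²) = √(3197.7518 + 324) = √3521.7518 = 59.344350
L = 4.5 × 59.344350 = 267.049573
V = π·3² × L = 28.274334 × 267.049573 = 7550.648792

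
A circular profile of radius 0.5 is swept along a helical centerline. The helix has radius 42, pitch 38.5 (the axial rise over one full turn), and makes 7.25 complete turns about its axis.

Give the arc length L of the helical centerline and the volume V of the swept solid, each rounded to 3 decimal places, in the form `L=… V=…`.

L=1933.484 V=1518.555

2πR = 2π·42 = 263.893783
per-turn = √(263.893783² + 38.5²) = √(69639.9287 + 1482.25) = √71122.1787 = 266.687418
L = 7.25 × 266.687418 = 1933.483777
V = π·0.5² × L = 0.785398 × 1933.483777 = 1518.554607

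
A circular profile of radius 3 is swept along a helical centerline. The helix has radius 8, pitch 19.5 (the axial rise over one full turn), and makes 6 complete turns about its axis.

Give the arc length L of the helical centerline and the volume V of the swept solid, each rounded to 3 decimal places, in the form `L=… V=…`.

2πR = 2π·8 = 50.265482
per-turn = √(50.265482² + 19.5²) = √(2526.6187 + 380.25) = √2906.8687 = 53.915385
L = 6 × 53.915385 = 323.492309
V = π·3² × L = 28.274334 × 323.492309 = 9146.529561

L=323.492 V=9146.530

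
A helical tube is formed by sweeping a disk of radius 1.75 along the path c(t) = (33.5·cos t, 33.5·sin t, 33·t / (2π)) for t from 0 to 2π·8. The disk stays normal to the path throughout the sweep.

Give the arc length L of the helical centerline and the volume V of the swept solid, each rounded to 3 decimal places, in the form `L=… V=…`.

L=1704.463 V=16398.855

2πR = 2π·33.5 = 210.486708
per-turn = √(210.486708² + 33²) = √(44304.6542 + 1089) = √45393.6542 = 213.057866
L = 8 × 213.057866 = 1704.462926
V = π·1.75² × L = 9.621128 × 1704.462926 = 16398.855133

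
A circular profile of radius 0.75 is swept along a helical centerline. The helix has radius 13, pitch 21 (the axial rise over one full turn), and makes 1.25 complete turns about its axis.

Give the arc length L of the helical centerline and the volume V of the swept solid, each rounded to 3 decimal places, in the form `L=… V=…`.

2πR = 2π·13 = 81.681409
per-turn = √(81.681409² + 21²) = √(6671.8526 + 441) = √7112.8526 = 84.337729
L = 1.25 × 84.337729 = 105.422162
V = π·0.75² × L = 1.767146 × 105.422162 = 186.296337

L=105.422 V=186.296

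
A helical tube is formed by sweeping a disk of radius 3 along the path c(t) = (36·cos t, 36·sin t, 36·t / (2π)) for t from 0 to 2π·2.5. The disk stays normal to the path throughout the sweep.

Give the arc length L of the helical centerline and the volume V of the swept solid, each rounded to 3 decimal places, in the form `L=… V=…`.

2πR = 2π·36 = 226.194671
per-turn = √(226.194671² + 36²) = √(51164.0292 + 1296) = √52460.0292 = 229.041545
L = 2.5 × 229.041545 = 572.603862
V = π·3² × L = 28.274334 × 572.603862 = 16189.992772

L=572.604 V=16189.993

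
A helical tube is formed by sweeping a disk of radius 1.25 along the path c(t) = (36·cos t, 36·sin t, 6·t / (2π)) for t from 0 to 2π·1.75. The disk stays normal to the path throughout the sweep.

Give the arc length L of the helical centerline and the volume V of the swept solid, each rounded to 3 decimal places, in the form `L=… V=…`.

2πR = 2π·36 = 226.194671
per-turn = √(226.194671² + 6²) = √(51164.0292 + 36) = √51200.0292 = 226.274235
L = 1.75 × 226.274235 = 395.979910
V = π·1.25² × L = 4.908739 × 395.979910 = 1943.761840

L=395.980 V=1943.762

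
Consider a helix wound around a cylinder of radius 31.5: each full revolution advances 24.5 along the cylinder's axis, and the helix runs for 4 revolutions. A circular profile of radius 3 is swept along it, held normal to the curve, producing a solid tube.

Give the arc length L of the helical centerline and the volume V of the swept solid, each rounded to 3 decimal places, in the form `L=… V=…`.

L=797.724 V=22555.111

2πR = 2π·31.5 = 197.920337
per-turn = √(197.920337² + 24.5²) = √(39172.4599 + 600.25) = √39772.7099 = 199.430965
L = 4 × 199.430965 = 797.723861
V = π·3² × L = 28.274334 × 797.723861 = 22555.110783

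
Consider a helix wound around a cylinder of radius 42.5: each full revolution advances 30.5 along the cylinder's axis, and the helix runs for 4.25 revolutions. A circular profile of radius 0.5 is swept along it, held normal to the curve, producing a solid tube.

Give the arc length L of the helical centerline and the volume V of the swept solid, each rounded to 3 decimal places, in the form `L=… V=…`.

L=1142.279 V=897.144

2πR = 2π·42.5 = 267.035376
per-turn = √(267.035376² + 30.5²) = √(71307.8918 + 930.25) = √72238.1418 = 268.771542
L = 4.25 × 268.771542 = 1142.279054
V = π·0.5² × L = 0.785398 × 1142.279054 = 897.143871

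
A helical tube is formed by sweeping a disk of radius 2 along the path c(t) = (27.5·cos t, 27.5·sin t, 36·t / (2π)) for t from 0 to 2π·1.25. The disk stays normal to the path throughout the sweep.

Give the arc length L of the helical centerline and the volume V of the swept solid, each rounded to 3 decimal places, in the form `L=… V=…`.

2πR = 2π·27.5 = 172.787596
per-turn = √(172.787596² + 36²) = √(29855.5533 + 1296) = √31151.5533 = 176.498026
L = 1.25 × 176.498026 = 220.622533
V = π·2² × L = 12.566371 × 220.622533 = 2772.424515

L=220.623 V=2772.425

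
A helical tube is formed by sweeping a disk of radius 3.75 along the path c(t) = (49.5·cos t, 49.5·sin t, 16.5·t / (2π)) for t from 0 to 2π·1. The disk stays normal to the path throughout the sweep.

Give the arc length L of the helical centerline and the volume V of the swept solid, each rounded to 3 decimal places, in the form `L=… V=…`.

2πR = 2π·49.5 = 311.017673
per-turn = √(311.017673² + 16.5²) = √(96731.9927 + 272.25) = √97004.2427 = 311.455041
L = 1 × 311.455041 = 311.455041
V = π·3.75² × L = 44.178647 × 311.455041 = 13759.662229

L=311.455 V=13759.662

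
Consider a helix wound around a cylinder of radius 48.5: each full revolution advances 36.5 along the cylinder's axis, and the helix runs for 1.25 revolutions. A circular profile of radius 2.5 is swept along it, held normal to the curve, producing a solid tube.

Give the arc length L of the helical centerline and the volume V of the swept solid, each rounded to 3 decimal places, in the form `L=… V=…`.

2πR = 2π·48.5 = 304.734487
per-turn = √(304.734487² + 36.5²) = √(92863.1078 + 1332.25) = √94195.3578 = 306.912622
L = 1.25 × 306.912622 = 383.640778
V = π·2.5² × L = 19.634954 × 383.640778 = 7532.769062

L=383.641 V=7532.769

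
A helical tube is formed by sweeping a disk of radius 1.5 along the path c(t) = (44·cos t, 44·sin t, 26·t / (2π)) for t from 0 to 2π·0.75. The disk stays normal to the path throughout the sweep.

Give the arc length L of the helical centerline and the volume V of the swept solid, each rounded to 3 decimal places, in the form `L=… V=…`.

2πR = 2π·44 = 276.460154
per-turn = √(276.460154² + 26²) = √(76430.2165 + 676) = √77106.2165 = 277.680061
L = 0.75 × 277.680061 = 208.260046
V = π·1.5² × L = 7.068583 × 208.260046 = 1472.103519

L=208.260 V=1472.104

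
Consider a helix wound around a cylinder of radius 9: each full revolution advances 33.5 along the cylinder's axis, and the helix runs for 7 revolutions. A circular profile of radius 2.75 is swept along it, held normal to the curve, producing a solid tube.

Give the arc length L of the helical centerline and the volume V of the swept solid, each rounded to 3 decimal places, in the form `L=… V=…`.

L=460.087 V=10930.883

2πR = 2π·9 = 56.548668
per-turn = √(56.548668² + 33.5²) = √(3197.7518 + 1122.25) = √4320.0018 = 65.726721
L = 7 × 65.726721 = 460.087046
V = π·2.75² × L = 23.758294 × 460.087046 = 10930.883497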